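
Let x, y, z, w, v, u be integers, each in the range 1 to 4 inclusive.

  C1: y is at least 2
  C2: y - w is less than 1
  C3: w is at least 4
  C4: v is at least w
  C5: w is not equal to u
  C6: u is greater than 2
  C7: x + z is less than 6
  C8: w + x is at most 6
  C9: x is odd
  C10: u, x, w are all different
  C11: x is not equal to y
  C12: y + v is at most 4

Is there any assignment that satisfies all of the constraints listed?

From constraint 1: y ≥ 2. From constraints 3 and 4: v ≥ w ≥ 4. Hence y + v ≥ 6. But constraint 12 requires y + v ≤ 4, and 4 < 6. Contradiction.

Unsatisfiable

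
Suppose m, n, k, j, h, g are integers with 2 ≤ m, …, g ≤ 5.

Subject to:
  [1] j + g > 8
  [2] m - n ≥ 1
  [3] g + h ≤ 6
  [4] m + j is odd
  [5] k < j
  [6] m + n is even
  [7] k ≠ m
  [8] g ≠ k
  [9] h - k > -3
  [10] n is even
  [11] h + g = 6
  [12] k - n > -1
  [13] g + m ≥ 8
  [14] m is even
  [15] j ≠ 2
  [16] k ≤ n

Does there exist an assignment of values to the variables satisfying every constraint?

Try m = 4, n = 2, k = 2, j = 5, h = 2, g = 4.
Check constraint 1: j + g = 9; constraint 2: m - n = 2; constraint 3: g + h = 6. The remaining constraints are straightforward to verify.

Satisfiable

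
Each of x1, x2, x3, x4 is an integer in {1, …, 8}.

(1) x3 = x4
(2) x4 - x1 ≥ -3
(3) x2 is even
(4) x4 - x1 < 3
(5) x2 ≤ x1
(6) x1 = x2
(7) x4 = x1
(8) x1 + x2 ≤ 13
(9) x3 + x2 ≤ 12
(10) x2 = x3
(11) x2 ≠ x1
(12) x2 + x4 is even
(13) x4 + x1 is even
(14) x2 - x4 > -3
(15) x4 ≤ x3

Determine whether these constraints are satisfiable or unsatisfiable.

Unsatisfiable

From constraints 1, 7, and 10, x2 = x3 = x4 = x1, so x2 = x1. But constraint 11 says x2 ≠ x1. Contradiction.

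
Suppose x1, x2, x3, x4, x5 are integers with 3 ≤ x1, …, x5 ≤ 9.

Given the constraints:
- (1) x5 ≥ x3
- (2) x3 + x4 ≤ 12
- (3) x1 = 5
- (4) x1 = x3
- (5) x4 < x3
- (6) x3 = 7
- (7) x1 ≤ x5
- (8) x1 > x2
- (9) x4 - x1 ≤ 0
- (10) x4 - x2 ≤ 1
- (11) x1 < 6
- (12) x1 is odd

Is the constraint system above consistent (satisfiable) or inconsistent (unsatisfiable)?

Constraint 3 fixes x1 = 5 and constraint 6 fixes x3 = 7, but constraint 4 requires x1 = x3. Since 5 ≠ 7, contradiction.

Unsatisfiable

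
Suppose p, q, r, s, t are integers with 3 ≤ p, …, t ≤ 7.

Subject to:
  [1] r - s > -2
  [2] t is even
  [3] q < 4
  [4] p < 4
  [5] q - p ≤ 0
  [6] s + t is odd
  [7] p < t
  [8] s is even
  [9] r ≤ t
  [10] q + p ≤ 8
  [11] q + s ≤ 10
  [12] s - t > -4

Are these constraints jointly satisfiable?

Constraint 8 makes s even and constraint 2 makes t even, so s + t must be even. Constraint 6 says s + t is odd — contradiction.

Unsatisfiable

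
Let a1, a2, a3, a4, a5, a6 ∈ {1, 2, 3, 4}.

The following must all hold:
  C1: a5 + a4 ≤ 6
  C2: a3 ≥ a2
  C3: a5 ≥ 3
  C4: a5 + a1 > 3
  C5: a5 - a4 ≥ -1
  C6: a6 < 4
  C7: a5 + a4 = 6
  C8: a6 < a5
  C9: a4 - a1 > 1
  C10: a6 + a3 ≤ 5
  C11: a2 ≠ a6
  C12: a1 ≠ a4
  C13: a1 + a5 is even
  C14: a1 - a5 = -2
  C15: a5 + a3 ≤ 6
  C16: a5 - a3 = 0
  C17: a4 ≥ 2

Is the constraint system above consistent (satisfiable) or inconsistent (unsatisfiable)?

Try a1 = 1, a2 = 2, a3 = 3, a4 = 3, a5 = 3, a6 = 1.
Check constraint 1: a5 + a4 = 6; constraint 4: a5 + a1 = 4. The remaining constraints are straightforward to verify.

Satisfiable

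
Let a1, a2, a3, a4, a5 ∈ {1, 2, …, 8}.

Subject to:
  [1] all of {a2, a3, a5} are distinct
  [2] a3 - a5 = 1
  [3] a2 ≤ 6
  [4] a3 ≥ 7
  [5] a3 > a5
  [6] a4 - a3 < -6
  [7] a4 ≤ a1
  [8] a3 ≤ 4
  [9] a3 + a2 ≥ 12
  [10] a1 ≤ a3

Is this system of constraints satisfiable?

From constraint 8: a3 ≤ 4. From constraint 3: a2 ≤ 6. Hence a3 + a2 ≤ 10. But constraint 9 requires a3 + a2 ≥ 12, and 12 > 10. Contradiction.

Unsatisfiable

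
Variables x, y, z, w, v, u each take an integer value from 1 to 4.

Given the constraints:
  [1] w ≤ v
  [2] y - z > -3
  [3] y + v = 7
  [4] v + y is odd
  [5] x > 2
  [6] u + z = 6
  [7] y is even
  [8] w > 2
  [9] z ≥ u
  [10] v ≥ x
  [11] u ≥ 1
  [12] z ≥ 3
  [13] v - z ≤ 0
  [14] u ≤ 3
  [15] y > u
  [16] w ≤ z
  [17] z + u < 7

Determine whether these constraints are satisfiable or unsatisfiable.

One satisfying assignment is x = 3, y = 4, z = 4, w = 3, v = 3, u = 2.
For the less obvious constraints — constraint 2: y - z = 0; constraint 3: y + v = 7 — and the others hold by inspection.

Satisfiable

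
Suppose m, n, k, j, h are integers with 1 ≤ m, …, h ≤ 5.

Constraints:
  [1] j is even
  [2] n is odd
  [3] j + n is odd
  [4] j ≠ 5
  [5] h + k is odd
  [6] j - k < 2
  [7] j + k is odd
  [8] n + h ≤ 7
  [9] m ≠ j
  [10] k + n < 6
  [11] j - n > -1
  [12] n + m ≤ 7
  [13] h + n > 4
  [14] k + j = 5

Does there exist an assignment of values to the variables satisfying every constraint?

The assignment m = 5, n = 1, k = 3, j = 2, h = 4 works:
  constraint 6 holds since j - k = -1.
  constraint 8 holds since n + h = 5.
The rest check out directly.

Satisfiable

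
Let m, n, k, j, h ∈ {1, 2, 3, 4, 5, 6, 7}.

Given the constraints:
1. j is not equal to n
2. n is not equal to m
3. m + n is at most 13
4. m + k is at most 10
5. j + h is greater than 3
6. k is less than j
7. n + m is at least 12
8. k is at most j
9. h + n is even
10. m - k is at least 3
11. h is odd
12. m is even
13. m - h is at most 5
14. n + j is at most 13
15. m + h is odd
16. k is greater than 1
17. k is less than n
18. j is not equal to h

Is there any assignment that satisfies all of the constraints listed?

Setting (m, n, k, j, h) = (6, 7, 2, 3, 1) satisfies everything: constraint 3: m + n = 13; constraint 4: m + k = 8, and the others follow.

Satisfiable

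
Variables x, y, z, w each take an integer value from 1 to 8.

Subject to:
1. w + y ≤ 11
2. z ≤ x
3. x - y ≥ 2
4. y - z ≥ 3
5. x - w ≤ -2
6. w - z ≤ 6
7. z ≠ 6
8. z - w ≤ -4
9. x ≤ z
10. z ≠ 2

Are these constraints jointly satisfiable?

Unsatisfiable

Constraints 3, 4, 5, and 6 give z − w ≥ -6, w − x ≥ 2, x − y ≥ 2, y − z ≥ 3.
Adding all 4 inequalities: the left sides telescope to 0, and the right sides sum to (-6) + 2 + 2 + 3 = 1. So 0 ≥ 1, which is false.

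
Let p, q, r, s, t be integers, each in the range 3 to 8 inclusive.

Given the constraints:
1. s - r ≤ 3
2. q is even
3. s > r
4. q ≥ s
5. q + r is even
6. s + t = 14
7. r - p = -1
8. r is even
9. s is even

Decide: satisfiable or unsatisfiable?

Setting (p, q, r, s, t) = (7, 8, 6, 8, 6) satisfies everything: constraint 1: s - r = 2; constraint 6: s + t = 14, and the others follow.

Satisfiable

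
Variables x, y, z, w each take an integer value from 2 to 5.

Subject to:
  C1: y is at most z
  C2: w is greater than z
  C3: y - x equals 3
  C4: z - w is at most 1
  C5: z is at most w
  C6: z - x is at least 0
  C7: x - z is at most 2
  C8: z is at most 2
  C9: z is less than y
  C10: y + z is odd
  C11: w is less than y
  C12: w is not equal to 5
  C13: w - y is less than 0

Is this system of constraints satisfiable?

Unsatisfiable

Constraints 1, 5, and 11 give y ≤ z, z ≤ w, w < y. Chaining: y ≤ z ≤ w < y, which forces y < y — impossible.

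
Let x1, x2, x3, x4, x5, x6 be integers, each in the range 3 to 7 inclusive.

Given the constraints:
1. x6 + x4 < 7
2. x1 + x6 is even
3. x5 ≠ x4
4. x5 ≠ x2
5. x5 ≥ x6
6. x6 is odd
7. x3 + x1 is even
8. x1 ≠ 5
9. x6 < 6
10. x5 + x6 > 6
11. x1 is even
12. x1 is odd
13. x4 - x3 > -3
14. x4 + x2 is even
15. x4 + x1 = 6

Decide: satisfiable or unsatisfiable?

Constraint 11 makes x1 even and constraint 6 makes x6 odd, so x1 + x6 must be odd. Constraint 2 says x1 + x6 is even — contradiction.

Unsatisfiable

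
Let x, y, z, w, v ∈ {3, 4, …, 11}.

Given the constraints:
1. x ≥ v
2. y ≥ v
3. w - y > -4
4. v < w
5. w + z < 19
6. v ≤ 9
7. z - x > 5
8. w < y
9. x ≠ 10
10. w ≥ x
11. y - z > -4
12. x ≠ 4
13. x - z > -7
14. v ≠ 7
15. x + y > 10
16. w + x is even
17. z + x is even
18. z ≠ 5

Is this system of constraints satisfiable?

Satisfiable

Try x = 5, y = 8, z = 11, w = 7, v = 3.
Check constraint 3: w - y = -1; constraint 5: w + z = 18; constraint 7: z - x = 6. The remaining constraints are straightforward to verify.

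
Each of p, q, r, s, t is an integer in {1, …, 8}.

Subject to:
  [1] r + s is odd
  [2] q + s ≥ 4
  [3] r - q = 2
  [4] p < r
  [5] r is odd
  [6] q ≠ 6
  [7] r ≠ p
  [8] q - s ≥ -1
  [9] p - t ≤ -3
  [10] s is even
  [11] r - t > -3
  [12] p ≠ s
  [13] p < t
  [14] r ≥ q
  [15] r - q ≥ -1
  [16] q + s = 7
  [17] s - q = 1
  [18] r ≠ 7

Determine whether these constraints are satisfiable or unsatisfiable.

Try p = 2, q = 3, r = 5, s = 4, t = 5.
Check constraint 2: q + s = 7; constraint 3: r - q = 2. The remaining constraints are straightforward to verify.

Satisfiable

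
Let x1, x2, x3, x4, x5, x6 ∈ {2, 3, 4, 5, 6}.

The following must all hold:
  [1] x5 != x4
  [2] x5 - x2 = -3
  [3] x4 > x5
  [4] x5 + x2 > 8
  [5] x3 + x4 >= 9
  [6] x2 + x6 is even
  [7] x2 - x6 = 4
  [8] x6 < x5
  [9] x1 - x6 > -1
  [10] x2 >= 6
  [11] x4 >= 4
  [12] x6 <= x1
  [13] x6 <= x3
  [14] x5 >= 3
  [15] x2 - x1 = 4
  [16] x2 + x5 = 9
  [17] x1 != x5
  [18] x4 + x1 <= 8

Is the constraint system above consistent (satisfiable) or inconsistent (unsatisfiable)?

Try x1 = 2, x2 = 6, x3 = 3, x4 = 6, x5 = 3, x6 = 2.
Check constraint 2: x5 - x2 = -3; constraint 4: x5 + x2 = 9; constraint 5: x3 + x4 = 9. The remaining constraints are straightforward to verify.

Satisfiable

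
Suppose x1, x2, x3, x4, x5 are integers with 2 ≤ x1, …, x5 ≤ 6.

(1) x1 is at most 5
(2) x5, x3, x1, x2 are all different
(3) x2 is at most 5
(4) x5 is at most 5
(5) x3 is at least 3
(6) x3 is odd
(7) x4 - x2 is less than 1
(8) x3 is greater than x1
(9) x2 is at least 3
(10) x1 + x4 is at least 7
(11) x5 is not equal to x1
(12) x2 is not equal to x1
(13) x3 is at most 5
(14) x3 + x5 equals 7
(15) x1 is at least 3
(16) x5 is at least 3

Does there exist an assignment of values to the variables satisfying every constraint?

Constraints 1, 3, 4, 5, 9, 13, 15, and 16 confine each of x5, x3, x1, x2 to the 3 values {3, …, 5}.
Constraint 2 requires all 4 of them to be distinct, but only 3 values are available — impossible by the pigeonhole principle.

Unsatisfiable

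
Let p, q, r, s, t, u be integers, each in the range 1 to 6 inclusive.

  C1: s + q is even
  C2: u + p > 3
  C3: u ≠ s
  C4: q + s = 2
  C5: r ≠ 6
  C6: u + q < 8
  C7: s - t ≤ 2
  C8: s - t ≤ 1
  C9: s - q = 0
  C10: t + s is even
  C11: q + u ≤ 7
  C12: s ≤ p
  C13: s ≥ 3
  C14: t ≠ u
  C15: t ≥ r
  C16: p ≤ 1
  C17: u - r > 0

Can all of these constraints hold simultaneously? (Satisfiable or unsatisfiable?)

Unsatisfiable

From constraints 12 and 13: p ≥ s and s ≥ 3, so p ≥ 3. From constraint 16: p ≤ 1. But 1 < 3, so no value of p works.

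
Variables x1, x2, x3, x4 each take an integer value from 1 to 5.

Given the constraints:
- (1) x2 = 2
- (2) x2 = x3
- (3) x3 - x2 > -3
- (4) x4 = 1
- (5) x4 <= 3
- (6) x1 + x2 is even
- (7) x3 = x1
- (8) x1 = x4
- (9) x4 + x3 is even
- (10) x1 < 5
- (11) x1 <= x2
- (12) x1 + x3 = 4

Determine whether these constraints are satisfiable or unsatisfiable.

Constraint 1 fixes x2 = 2 and constraint 4 fixes x4 = 1. Constraints 2, 7, and 8 give x2 = x3 = x1 = x4, so x2 = x4. But 2 ≠ 1 — contradiction.

Unsatisfiable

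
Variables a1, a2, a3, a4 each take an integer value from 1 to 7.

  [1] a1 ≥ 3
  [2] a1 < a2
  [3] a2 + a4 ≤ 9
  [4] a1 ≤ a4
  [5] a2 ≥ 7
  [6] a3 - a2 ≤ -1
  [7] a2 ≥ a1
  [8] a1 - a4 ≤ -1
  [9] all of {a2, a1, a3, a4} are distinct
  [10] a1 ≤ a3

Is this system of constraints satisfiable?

From constraint 5: a2 ≥ 7. From constraints 1 and 4: a4 ≥ a1 ≥ 3. Hence a2 + a4 ≥ 10. But constraint 3 requires a2 + a4 ≤ 9, and 9 < 10. Contradiction.

Unsatisfiable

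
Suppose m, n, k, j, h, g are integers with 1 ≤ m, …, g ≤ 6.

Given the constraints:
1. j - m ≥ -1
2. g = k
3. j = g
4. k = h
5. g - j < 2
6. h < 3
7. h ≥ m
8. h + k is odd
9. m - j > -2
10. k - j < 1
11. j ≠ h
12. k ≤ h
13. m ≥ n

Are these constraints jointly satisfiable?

Unsatisfiable

From constraints 2, 3, and 4, j = g = k = h, so j = h. But constraint 11 says j ≠ h. Contradiction.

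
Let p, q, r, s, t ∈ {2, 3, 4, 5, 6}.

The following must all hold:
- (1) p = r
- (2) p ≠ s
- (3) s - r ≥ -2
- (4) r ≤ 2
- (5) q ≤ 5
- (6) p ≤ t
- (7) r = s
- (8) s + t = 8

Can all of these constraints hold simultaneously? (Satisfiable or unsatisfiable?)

From constraints 1 and 7, p = r = s, so p = s. But constraint 2 says p ≠ s. Contradiction.

Unsatisfiable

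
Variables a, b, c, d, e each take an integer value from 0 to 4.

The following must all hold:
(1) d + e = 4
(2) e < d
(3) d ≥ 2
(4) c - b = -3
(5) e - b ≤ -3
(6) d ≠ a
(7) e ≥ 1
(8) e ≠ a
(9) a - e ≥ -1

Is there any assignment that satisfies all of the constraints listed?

Try a = 2, b = 4, c = 1, d = 3, e = 1.
Check constraint 1: d + e = 4; constraint 4: c - b = -3. The remaining constraints are straightforward to verify.

Satisfiable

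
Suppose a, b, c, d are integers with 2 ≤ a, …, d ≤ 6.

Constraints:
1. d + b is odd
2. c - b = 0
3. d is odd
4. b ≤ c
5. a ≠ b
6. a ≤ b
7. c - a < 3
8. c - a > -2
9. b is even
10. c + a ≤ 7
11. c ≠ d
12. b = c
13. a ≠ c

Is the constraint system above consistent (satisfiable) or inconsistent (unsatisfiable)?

Satisfiable

Take a = 3, b = 4, c = 4, d = 3. Then constraint 2: c - b = 0; constraint 7: c - a = 1, and every other listed constraint is also met.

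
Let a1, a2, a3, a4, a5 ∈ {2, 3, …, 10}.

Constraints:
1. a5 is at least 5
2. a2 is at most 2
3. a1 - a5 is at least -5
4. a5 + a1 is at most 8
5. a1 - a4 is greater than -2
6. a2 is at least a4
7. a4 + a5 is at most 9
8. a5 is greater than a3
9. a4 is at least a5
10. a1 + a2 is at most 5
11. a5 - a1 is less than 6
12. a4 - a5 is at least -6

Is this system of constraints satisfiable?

Unsatisfiable

From constraints 1 and 9: a4 ≥ a5 and a5 ≥ 5, so a4 ≥ 5. From constraints 2 and 6: a4 ≤ a2 and a2 ≤ 2, so a4 ≤ 2. But 2 < 5, so no value of a4 works.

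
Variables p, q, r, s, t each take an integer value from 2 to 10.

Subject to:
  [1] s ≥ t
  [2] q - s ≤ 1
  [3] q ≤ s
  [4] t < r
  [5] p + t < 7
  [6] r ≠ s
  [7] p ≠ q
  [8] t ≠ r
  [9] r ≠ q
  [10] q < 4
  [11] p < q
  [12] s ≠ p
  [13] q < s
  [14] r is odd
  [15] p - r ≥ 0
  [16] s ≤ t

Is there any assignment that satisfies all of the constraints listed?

Constraints 4, 11, 13, 15, and 16 give q < s, s ≤ t, t < r, r ≤ p, p < q. Chaining: q < s ≤ t < r ≤ p < q, which forces q < q — impossible.

Unsatisfiable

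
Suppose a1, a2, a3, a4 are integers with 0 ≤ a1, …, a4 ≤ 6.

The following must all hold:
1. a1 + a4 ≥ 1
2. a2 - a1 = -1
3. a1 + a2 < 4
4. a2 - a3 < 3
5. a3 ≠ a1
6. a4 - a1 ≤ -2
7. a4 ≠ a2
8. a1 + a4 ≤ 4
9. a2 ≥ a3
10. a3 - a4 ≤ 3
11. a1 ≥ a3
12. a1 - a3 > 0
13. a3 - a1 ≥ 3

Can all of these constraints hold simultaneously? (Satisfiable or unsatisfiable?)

Unsatisfiable

Constraints 6, 10, and 13 give a3 − a1 ≥ 3, a1 − a4 ≥ 2, a4 − a3 ≥ -3.
Adding all 3 inequalities: the left sides telescope to 0, and the right sides sum to 3 + 2 + (-3) = 2. So 0 ≥ 2, which is false.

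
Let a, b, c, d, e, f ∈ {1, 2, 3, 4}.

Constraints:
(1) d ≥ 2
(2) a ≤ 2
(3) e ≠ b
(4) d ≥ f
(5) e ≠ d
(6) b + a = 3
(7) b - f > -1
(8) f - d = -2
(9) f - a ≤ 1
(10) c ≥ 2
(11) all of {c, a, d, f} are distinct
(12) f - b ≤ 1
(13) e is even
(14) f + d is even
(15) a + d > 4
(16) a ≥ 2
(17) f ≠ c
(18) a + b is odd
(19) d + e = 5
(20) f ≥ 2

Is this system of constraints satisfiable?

Unsatisfiable

Constraints 1, 10, 16, and 20 confine each of c, a, d, f to the 3 values {2, …, 4} (the domain already gives each ≤ 4).
Constraint 11 requires all 4 of them to be distinct, but only 3 values are available — impossible by the pigeonhole principle.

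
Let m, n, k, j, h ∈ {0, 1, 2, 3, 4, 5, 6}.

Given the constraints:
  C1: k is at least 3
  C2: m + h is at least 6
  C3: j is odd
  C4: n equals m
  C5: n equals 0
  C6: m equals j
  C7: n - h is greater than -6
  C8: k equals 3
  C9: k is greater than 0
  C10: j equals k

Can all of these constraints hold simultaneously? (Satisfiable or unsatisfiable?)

Unsatisfiable

Constraint 5 fixes n = 0 and constraint 8 fixes k = 3. Constraints 4, 6, and 10 give n = m = j = k, so n = k. But 0 ≠ 3 — contradiction.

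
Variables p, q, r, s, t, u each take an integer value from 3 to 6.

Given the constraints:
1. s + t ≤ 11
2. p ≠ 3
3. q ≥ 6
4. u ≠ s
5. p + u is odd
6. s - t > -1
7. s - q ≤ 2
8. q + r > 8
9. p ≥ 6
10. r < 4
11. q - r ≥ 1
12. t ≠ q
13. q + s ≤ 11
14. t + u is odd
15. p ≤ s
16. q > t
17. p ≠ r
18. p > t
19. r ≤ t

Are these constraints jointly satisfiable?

Unsatisfiable

From constraint 3: q ≥ 6. From constraints 9 and 15: s ≥ p ≥ 6. Hence q + s ≥ 12. But constraint 13 requires q + s ≤ 11, and 11 < 12. Contradiction.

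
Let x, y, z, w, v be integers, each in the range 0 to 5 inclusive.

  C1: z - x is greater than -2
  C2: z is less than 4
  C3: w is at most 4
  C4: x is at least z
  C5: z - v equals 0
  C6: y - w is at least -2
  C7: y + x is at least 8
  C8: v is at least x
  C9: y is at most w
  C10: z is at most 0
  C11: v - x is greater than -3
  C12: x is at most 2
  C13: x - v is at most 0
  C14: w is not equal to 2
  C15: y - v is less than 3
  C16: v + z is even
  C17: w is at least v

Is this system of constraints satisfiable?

From constraints 3 and 9: y ≤ w ≤ 4. From constraint 12: x ≤ 2. Hence y + x ≤ 6. But constraint 7 requires y + x ≥ 8, and 8 > 6. Contradiction.

Unsatisfiable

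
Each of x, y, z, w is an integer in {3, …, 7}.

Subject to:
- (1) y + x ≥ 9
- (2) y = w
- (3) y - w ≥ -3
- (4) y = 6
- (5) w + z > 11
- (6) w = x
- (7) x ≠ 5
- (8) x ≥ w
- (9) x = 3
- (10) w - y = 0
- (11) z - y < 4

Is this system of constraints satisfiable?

Constraint 4 fixes y = 6 and constraint 9 fixes x = 3. Constraints 2 and 6 give y = w = x, so y = x. But 6 ≠ 3 — contradiction.

Unsatisfiable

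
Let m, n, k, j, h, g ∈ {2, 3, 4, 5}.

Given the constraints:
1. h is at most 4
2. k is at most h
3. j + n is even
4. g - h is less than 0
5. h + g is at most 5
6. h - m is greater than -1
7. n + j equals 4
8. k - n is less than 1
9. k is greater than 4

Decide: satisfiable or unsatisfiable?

Unsatisfiable

From constraint 9: k ≥ 5. From constraints 1 and 2: k ≤ h and h ≤ 4, so k ≤ 4. But 4 < 5, so no value of k works.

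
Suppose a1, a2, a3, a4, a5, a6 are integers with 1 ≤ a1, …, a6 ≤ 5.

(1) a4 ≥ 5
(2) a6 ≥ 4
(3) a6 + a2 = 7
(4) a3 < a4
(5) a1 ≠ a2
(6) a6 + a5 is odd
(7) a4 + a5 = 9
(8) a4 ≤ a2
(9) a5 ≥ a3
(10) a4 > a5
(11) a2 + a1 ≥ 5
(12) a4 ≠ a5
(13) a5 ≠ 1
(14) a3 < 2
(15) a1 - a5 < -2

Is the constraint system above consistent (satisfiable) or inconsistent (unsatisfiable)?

Unsatisfiable

From constraint 2: a6 ≥ 4. From constraints 1 and 8: a2 ≥ a4 ≥ 5. Hence a6 + a2 ≥ 9. But constraint 3 requires a6 + a2 = 7, and 7 < 9. Contradiction.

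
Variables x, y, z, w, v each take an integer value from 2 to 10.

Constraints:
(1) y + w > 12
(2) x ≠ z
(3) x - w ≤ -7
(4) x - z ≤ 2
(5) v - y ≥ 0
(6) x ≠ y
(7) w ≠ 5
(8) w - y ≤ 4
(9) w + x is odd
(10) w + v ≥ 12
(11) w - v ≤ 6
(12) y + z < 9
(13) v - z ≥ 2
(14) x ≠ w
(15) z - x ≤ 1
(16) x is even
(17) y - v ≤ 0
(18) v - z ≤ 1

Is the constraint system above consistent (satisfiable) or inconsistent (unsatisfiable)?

Constraints 3, 8, 15, 17, and 18 give x − z ≥ -1, z − v ≥ -1, v − y ≥ 0, y − w ≥ -4, w − x ≥ 7.
Adding all 5 inequalities: the left sides telescope to 0, and the right sides sum to (-1) + (-1) + 0 + (-4) + 7 = 1. So 0 ≥ 1, which is false.

Unsatisfiable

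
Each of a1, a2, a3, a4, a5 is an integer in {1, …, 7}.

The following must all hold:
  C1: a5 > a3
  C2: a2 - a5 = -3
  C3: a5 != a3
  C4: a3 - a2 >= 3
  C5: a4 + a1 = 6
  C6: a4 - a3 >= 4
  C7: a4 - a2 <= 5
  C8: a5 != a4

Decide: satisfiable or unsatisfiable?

Constraints 4, 6, and 7 give a2 − a4 ≥ -5, a4 − a3 ≥ 4, a3 − a2 ≥ 3.
Adding all 3 inequalities: the left sides telescope to 0, and the right sides sum to (-5) + 4 + 3 = 2. So 0 ≥ 2, which is false.

Unsatisfiable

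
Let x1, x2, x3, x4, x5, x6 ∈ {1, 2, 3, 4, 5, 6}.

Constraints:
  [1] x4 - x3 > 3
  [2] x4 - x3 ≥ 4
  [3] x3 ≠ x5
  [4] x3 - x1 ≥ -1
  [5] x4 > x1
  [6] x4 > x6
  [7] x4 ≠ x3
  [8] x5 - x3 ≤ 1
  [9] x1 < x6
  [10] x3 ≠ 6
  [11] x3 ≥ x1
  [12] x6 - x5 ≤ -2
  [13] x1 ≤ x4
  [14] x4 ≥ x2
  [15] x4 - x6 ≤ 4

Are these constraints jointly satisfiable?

Unsatisfiable

Constraints 2, 8, 12, and 15 give x4 − x3 ≥ 4, x3 − x5 ≥ -1, x5 − x6 ≥ 2, x6 − x4 ≥ -4.
Adding all 4 inequalities: the left sides telescope to 0, and the right sides sum to 4 + (-1) + 2 + (-4) = 1. So 0 ≥ 1, which is false.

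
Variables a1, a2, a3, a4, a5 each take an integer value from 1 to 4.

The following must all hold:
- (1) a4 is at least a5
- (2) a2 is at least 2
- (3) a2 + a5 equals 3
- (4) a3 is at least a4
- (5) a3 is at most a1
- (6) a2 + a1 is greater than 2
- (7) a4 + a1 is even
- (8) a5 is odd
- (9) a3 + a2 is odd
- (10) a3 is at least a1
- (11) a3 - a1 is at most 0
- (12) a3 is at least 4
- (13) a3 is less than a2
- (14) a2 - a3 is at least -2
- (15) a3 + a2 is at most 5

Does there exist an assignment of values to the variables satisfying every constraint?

Unsatisfiable

From constraint 12: a3 ≥ 4. From constraint 2: a2 ≥ 2. Hence a3 + a2 ≥ 6. But constraint 15 requires a3 + a2 ≤ 5, and 5 < 6. Contradiction.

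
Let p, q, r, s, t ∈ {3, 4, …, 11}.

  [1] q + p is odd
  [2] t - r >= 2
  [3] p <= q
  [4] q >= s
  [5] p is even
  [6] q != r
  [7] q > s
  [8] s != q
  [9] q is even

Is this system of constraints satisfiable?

Constraint 9 makes q even and constraint 5 makes p even, so q + p must be even. Constraint 1 says q + p is odd — contradiction.

Unsatisfiable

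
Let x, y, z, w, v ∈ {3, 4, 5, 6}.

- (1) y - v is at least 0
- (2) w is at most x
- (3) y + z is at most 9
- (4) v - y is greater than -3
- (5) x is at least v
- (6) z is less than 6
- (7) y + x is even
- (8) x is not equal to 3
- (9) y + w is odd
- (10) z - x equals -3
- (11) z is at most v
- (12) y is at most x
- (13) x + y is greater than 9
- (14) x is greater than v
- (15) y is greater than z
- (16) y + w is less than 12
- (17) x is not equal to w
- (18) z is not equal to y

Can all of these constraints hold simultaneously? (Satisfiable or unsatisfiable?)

Take x = 6, y = 6, z = 3, w = 5, v = 5. Then constraint 1: y - v = 1; constraint 3: y + z = 9; constraint 4: v - y = -1, and every other listed constraint is also met.

Satisfiable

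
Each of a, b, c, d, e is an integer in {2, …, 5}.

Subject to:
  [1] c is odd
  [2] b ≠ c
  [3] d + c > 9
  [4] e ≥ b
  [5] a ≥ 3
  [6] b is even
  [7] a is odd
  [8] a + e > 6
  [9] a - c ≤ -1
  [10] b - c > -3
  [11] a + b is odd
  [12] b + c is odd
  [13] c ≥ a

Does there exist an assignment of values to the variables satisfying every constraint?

Satisfiable

One satisfying assignment is a = 3, b = 4, c = 5, d = 5, e = 4.
For the less obvious constraints — constraint 3: d + c = 10; constraint 8: a + e = 7 — and the others hold by inspection.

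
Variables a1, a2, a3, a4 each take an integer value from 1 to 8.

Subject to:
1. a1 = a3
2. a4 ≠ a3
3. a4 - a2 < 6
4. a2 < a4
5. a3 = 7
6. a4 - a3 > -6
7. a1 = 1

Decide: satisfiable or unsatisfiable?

Unsatisfiable

Constraint 7 fixes a1 = 1 and constraint 5 fixes a3 = 7, but constraint 1 requires a1 = a3. Since 1 ≠ 7, contradiction.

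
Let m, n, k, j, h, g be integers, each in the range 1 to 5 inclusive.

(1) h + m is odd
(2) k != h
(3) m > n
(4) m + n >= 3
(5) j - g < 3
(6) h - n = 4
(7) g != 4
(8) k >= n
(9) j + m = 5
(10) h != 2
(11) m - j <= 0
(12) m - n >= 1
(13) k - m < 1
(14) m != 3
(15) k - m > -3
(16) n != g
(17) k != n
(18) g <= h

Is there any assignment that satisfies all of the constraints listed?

The assignment m = 2, n = 1, k = 2, j = 3, h = 5, g = 2 works:
  constraint 4 holds since m + n = 3.
  constraint 5 holds since j - g = 1.
The rest check out directly.

Satisfiable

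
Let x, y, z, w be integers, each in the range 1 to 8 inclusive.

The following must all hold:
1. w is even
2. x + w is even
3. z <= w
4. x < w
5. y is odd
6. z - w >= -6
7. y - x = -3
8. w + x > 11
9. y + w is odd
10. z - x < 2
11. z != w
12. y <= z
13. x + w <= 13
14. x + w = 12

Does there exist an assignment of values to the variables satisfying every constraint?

Satisfiable

Take x = 4, y = 1, z = 5, w = 8. Then constraint 6: z - w = -3; constraint 7: y - x = -3, and every other listed constraint is also met.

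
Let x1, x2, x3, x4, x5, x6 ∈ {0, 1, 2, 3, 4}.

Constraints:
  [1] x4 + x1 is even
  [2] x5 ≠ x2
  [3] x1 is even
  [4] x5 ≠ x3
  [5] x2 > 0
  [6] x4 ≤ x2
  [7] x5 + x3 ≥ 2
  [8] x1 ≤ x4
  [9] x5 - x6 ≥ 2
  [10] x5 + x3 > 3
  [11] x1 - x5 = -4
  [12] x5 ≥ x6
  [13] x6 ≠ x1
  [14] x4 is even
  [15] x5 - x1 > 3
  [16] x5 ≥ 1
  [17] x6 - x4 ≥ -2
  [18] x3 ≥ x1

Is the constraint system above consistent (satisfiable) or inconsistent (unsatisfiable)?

Satisfiable

One satisfying assignment is x1 = 0, x2 = 2, x3 = 1, x4 = 2, x5 = 4, x6 = 2.
For the less obvious constraints — constraint 7: x5 + x3 = 5; constraint 9: x5 - x6 = 2; constraint 10: x5 + x3 = 5 — and the others hold by inspection.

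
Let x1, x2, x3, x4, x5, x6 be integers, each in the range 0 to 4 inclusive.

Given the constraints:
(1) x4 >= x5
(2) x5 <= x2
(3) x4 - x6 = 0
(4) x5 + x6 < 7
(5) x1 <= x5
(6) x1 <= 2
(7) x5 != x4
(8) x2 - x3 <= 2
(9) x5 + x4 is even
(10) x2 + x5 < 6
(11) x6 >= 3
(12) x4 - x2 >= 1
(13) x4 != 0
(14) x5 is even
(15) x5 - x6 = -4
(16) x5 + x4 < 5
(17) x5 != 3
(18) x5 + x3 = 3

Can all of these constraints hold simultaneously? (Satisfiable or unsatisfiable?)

Satisfiable

Try x1 = 0, x2 = 3, x3 = 3, x4 = 4, x5 = 0, x6 = 4.
Check constraint 3: x4 - x6 = 0; constraint 4: x5 + x6 = 4; constraint 8: x2 - x3 = 0. The remaining constraints are straightforward to verify.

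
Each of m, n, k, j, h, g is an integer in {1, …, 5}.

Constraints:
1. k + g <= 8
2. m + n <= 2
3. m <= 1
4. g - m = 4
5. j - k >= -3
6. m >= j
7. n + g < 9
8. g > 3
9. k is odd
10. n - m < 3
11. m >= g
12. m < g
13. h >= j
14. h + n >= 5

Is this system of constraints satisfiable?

From constraint 8: g ≥ 4. From constraints 3 and 11: g ≤ m and m ≤ 1, so g ≤ 1. But 1 < 4, so no value of g works.

Unsatisfiable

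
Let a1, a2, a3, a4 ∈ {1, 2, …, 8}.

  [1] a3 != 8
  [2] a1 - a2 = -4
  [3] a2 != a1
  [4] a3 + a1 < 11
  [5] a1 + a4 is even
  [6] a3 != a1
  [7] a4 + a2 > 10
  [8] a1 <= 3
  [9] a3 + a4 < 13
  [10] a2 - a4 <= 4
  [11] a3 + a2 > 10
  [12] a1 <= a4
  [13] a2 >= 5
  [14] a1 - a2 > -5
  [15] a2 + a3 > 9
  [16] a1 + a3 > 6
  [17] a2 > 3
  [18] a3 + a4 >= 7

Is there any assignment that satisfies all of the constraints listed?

Satisfiable

Setting (a1, a2, a3, a4) = (3, 7, 5, 5) satisfies everything: constraint 2: a1 - a2 = -4; constraint 4: a3 + a1 = 8; constraint 7: a4 + a2 = 12, and the others follow.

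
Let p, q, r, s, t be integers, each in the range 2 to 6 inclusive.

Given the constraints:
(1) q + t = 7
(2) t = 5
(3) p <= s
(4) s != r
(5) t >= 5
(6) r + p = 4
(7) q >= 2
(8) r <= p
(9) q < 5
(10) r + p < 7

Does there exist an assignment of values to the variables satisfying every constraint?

Satisfiable

The assignment p = 2, q = 2, r = 2, s = 5, t = 5 works:
  constraint 1 holds since q + t = 7.
  constraint 6 holds since r + p = 4.
  constraint 10 holds since r + p = 4.
The rest check out directly.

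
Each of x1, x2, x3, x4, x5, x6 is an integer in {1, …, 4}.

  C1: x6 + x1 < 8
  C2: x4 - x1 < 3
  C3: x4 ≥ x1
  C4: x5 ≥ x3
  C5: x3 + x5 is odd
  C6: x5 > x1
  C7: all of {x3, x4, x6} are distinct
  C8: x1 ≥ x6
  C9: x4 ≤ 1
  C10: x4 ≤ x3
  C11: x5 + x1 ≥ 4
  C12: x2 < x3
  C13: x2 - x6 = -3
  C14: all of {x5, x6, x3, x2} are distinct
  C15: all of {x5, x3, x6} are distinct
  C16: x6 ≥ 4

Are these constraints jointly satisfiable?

From constraints 8 and 16: x1 ≥ x6 and x6 ≥ 4, so x1 ≥ 4. From constraints 3 and 9: x1 ≤ x4 and x4 ≤ 1, so x1 ≤ 1. But 1 < 4, so no value of x1 works.

Unsatisfiable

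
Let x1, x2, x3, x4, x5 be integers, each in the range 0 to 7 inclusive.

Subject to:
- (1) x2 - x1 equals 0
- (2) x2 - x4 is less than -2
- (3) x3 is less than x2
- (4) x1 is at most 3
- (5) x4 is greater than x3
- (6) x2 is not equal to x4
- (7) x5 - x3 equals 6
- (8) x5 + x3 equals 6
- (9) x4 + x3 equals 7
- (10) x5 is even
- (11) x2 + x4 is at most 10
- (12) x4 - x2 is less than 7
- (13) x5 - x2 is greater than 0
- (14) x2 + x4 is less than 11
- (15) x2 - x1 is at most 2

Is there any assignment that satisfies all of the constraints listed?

Try x1 = 3, x2 = 3, x3 = 0, x4 = 7, x5 = 6.
Check constraint 1: x2 - x1 = 0; constraint 2: x2 - x4 = -4; constraint 7: x5 - x3 = 6. The remaining constraints are straightforward to verify.

Satisfiable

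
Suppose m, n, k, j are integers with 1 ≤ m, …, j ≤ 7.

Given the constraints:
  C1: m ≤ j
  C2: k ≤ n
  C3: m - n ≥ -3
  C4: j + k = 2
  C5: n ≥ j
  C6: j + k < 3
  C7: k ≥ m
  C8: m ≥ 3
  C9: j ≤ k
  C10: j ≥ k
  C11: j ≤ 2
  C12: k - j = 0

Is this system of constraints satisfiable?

From constraints 7 and 8: k ≥ m and m ≥ 3, so k ≥ 3. From constraints 10 and 11: k ≤ j and j ≤ 2, so k ≤ 2. But 2 < 3, so no value of k works.

Unsatisfiable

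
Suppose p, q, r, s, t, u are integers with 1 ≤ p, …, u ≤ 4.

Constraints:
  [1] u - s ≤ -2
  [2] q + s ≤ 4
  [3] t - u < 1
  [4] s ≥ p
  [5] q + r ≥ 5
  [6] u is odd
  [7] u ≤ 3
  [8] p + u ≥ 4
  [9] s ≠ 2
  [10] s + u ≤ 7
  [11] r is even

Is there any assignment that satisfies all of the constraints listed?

Satisfiable

The assignment p = 3, q = 1, r = 4, s = 3, t = 1, u = 1 works:
  constraint 1 holds since u - s = -2.
  constraint 2 holds since q + s = 4.
The rest check out directly.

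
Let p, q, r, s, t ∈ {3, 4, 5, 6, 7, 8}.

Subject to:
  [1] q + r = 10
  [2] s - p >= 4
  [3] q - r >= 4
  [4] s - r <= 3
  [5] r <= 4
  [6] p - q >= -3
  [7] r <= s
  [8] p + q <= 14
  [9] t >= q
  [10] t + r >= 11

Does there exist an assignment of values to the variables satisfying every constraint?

Unsatisfiable

Constraints 2, 3, 4, and 6 give p − q ≥ -3, q − r ≥ 4, r − s ≥ -3, s − p ≥ 4.
Adding all 4 inequalities: the left sides telescope to 0, and the right sides sum to (-3) + 4 + (-3) + 4 = 2. So 0 ≥ 2, which is false.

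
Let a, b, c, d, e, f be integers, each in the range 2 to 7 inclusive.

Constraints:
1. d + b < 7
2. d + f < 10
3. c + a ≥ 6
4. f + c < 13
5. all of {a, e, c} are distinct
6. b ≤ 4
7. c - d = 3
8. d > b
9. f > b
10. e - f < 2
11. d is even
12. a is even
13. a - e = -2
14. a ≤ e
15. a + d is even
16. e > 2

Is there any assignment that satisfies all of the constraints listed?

Satisfiable

Take a = 2, b = 2, c = 7, d = 4, e = 4, f = 3. Then constraint 1: d + b = 6; constraint 2: d + f = 7; constraint 3: c + a = 9, and every other listed constraint is also met.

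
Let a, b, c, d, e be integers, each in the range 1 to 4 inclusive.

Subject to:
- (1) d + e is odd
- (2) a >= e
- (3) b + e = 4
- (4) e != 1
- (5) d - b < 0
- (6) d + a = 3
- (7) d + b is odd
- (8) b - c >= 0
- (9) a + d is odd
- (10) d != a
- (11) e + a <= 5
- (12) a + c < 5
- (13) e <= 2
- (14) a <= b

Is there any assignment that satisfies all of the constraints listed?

Take a = 2, b = 2, c = 2, d = 1, e = 2. Then constraint 3: b + e = 4; constraint 5: d - b = -1; constraint 6: d + a = 3, and every other listed constraint is also met.

Satisfiable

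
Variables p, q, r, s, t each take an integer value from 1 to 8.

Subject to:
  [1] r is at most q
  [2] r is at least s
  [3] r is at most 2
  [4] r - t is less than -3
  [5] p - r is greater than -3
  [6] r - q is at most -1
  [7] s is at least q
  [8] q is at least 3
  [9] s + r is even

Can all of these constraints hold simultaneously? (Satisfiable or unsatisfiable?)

Unsatisfiable

From constraints 7 and 8: s ≥ q and q ≥ 3, so s ≥ 3. From constraints 2 and 3: s ≤ r and r ≤ 2, so s ≤ 2. But 2 < 3, so no value of s works.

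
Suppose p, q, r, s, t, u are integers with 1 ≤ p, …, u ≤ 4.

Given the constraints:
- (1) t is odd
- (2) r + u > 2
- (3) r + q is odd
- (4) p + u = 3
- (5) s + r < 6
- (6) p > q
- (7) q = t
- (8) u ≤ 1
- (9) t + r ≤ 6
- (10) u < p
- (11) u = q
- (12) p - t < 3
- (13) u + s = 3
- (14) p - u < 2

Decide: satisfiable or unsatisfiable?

Satisfiable

Take p = 2, q = 1, r = 2, s = 2, t = 1, u = 1. Then constraint 2: r + u = 3; constraint 4: p + u = 3; constraint 5: s + r = 4, and every other listed constraint is also met.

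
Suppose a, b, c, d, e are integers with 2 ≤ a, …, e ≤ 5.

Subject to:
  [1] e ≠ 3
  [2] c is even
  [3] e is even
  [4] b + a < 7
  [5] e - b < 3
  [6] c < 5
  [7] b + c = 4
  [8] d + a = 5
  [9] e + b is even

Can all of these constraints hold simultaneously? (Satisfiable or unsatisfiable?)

Satisfiable

Take a = 2, b = 2, c = 2, d = 3, e = 2. Then constraint 4: b + a = 4; constraint 5: e - b = 0; constraint 7: b + c = 4, and every other listed constraint is also met.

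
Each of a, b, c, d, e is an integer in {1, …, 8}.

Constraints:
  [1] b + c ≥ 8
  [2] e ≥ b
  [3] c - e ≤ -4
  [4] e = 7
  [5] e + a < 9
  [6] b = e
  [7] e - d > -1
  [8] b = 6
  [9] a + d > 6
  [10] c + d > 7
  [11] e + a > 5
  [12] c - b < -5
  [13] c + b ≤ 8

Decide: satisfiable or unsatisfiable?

Unsatisfiable

Constraint 8 fixes b = 6 and constraint 4 fixes e = 7, but constraint 6 requires b = e. Since 6 ≠ 7, contradiction.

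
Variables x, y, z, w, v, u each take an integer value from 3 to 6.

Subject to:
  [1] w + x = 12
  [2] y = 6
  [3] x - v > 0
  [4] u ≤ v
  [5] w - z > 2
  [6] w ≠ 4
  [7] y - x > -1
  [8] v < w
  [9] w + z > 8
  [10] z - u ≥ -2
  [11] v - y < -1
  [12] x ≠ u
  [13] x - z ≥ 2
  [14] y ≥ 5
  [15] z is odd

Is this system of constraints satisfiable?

Satisfiable

One satisfying assignment is x = 6, y = 6, z = 3, w = 6, v = 4, u = 3.
For the less obvious constraints — constraint 1: w + x = 12; constraint 3: x - v = 2 — and the others hold by inspection.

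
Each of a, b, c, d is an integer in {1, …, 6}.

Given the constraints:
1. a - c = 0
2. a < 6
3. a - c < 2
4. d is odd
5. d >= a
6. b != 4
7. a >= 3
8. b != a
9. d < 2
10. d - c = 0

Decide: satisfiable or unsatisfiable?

Unsatisfiable

From constraints 5 and 7: d ≥ a and a ≥ 3, so d ≥ 3. From constraint 9: d ≤ 1. But 1 < 3, so no value of d works.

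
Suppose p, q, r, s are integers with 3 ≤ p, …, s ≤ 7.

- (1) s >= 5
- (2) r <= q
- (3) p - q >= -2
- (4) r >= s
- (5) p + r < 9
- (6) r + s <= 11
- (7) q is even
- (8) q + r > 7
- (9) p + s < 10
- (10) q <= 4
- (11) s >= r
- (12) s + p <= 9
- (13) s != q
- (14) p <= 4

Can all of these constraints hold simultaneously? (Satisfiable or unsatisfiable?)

From constraints 1 and 4: r ≥ s and s ≥ 5, so r ≥ 5. From constraints 2 and 10: r ≤ q and q ≤ 4, so r ≤ 4. But 4 < 5, so no value of r works.

Unsatisfiable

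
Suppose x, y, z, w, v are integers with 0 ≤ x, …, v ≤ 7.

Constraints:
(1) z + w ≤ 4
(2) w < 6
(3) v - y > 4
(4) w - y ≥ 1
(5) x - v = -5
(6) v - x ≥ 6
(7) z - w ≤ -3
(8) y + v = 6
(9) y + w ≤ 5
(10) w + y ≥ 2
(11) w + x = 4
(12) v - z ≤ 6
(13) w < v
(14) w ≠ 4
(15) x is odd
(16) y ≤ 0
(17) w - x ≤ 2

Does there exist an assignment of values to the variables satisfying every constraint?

Unsatisfiable

Constraints 6, 7, 12, and 17 give v − x ≥ 6, x − w ≥ -2, w − z ≥ 3, z − v ≥ -6.
Adding all 4 inequalities: the left sides telescope to 0, and the right sides sum to 6 + (-2) + 3 + (-6) = 1. So 0 ≥ 1, which is false.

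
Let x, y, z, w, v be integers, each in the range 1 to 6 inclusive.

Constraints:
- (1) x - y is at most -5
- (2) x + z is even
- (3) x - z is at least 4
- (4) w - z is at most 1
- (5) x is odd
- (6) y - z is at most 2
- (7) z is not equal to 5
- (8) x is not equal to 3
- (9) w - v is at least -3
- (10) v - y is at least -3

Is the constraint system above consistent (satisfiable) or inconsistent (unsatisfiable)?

Unsatisfiable

Constraints 1, 3, 4, 9, and 10 give x − z ≥ 4, z − w ≥ -1, w − v ≥ -3, v − y ≥ -3, y − x ≥ 5.
Adding all 5 inequalities: the left sides telescope to 0, and the right sides sum to 4 + (-1) + (-3) + (-3) + 5 = 2. So 0 ≥ 2, which is false.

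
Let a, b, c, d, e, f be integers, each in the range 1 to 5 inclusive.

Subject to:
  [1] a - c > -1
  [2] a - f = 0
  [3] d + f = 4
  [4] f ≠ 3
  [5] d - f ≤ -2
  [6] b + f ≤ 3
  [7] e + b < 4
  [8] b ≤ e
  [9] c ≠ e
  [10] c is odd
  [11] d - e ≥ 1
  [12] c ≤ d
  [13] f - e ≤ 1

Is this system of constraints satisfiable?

Constraints 5, 11, and 13 give d − e ≥ 1, e − f ≥ -1, f − d ≥ 2.
Adding all 3 inequalities: the left sides telescope to 0, and the right sides sum to 1 + (-1) + 2 = 2. So 0 ≥ 2, which is false.

Unsatisfiable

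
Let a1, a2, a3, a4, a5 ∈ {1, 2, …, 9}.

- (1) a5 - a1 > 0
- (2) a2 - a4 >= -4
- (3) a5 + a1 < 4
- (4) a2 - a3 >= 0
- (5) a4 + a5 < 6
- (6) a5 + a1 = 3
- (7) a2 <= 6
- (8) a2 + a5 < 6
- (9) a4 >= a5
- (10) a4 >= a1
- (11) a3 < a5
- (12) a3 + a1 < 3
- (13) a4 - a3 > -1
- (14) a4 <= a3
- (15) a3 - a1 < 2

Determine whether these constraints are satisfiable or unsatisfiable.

Unsatisfiable

Constraints 9, 11, and 14 give a5 ≤ a4, a4 ≤ a3, a3 < a5. Chaining: a5 ≤ a4 ≤ a3 < a5, which forces a5 < a5 — impossible.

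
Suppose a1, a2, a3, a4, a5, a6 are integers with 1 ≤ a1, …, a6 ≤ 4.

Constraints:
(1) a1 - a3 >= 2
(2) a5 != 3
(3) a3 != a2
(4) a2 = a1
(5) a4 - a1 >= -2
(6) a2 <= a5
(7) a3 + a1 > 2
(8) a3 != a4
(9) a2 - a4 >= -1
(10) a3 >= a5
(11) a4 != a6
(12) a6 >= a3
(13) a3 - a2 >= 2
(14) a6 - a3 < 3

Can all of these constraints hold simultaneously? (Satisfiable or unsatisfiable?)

Constraints 1, 5, 9, and 13 give a3 − a2 ≥ 2, a2 − a4 ≥ -1, a4 − a1 ≥ -2, a1 − a3 ≥ 2.
Adding all 4 inequalities: the left sides telescope to 0, and the right sides sum to 2 + (-1) + (-2) + 2 = 1. So 0 ≥ 1, which is false.

Unsatisfiable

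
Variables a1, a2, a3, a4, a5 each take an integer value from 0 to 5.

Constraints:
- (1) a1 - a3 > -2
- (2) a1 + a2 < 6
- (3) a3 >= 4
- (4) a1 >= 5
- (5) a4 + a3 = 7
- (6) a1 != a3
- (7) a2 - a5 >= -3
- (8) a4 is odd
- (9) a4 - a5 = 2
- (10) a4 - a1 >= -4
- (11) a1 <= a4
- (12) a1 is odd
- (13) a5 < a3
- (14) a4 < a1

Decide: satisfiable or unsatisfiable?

Unsatisfiable

From constraints 4 and 11: a4 ≥ a1 ≥ 5. From constraint 3: a3 ≥ 4. Hence a4 + a3 ≥ 9. But constraint 5 requires a4 + a3 = 7, and 7 < 9. Contradiction.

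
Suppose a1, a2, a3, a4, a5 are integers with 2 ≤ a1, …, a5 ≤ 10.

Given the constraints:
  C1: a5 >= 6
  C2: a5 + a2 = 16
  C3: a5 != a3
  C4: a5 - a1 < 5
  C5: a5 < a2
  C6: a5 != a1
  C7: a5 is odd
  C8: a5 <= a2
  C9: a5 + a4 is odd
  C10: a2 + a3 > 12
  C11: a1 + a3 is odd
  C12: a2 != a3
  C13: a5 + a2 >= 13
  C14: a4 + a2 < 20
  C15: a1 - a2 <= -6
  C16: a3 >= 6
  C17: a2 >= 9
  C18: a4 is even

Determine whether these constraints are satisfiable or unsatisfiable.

The assignment a1 = 3, a2 = 9, a3 = 6, a4 = 8, a5 = 7 works:
  constraint 2 holds since a5 + a2 = 16.
  constraint 4 holds since a5 - a1 = 4.
The rest check out directly.

Satisfiable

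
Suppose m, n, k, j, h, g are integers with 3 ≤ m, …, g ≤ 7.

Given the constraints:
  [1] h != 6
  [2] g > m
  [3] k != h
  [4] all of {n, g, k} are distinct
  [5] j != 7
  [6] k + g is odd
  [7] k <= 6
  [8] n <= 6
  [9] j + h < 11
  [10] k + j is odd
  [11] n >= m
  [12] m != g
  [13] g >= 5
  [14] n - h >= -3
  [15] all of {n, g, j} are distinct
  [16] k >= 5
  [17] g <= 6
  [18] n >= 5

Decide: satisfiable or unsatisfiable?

Constraints 7, 8, 13, 16, 17, and 18 confine each of n, g, k to the 2 values {5, 6}.
Constraint 4 requires all 3 of them to be distinct, but only 2 values are available — impossible by the pigeonhole principle.

Unsatisfiable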